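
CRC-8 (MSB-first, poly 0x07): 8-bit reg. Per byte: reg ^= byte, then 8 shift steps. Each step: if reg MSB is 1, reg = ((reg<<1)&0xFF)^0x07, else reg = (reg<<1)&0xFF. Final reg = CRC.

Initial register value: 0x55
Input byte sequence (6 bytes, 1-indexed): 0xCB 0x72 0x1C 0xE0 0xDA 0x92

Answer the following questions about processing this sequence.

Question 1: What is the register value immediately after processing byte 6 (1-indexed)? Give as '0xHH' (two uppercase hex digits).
After byte 1 (0xCB): reg=0xD3
After byte 2 (0x72): reg=0x6E
After byte 3 (0x1C): reg=0x59
After byte 4 (0xE0): reg=0x26
After byte 5 (0xDA): reg=0xFA
After byte 6 (0x92): reg=0x1F

Answer: 0x1F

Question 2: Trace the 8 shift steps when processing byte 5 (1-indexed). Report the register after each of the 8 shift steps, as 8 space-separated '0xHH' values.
After byte 1 (0xCB): reg=0xD3
After byte 2 (0x72): reg=0x6E
After byte 3 (0x1C): reg=0x59
After byte 4 (0xE0): reg=0x26
Register before byte 5: 0x26
After XOR with byte 0xDA: 0xFC

Answer: 0xFF 0xF9 0xF5 0xED 0xDD 0xBD 0x7D 0xFA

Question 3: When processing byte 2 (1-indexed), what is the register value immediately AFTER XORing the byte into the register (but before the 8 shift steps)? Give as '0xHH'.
Answer: 0xA1

Derivation:
Register before byte 2: 0xD3
Byte 2: 0x72
0xD3 XOR 0x72 = 0xA1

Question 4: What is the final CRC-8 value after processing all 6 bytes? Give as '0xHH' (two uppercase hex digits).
After byte 1 (0xCB): reg=0xD3
After byte 2 (0x72): reg=0x6E
After byte 3 (0x1C): reg=0x59
After byte 4 (0xE0): reg=0x26
After byte 5 (0xDA): reg=0xFA
After byte 6 (0x92): reg=0x1F

Answer: 0x1F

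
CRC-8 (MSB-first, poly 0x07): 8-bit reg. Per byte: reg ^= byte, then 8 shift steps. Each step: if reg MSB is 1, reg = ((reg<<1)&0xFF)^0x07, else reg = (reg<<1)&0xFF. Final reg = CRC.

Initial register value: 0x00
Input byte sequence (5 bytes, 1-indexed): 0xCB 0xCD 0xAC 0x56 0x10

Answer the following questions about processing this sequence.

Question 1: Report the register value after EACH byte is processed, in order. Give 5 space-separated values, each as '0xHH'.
0x7F 0x17 0x28 0x7D 0x04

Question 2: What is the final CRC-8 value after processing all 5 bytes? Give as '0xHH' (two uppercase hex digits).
After byte 1 (0xCB): reg=0x7F
After byte 2 (0xCD): reg=0x17
After byte 3 (0xAC): reg=0x28
After byte 4 (0x56): reg=0x7D
After byte 5 (0x10): reg=0x04

Answer: 0x04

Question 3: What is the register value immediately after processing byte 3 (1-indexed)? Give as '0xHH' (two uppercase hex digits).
After byte 1 (0xCB): reg=0x7F
After byte 2 (0xCD): reg=0x17
After byte 3 (0xAC): reg=0x28

Answer: 0x28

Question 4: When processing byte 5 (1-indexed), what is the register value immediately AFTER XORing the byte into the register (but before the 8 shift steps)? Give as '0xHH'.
Answer: 0x6D

Derivation:
Register before byte 5: 0x7D
Byte 5: 0x10
0x7D XOR 0x10 = 0x6D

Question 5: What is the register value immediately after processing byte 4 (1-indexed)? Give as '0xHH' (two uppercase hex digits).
Answer: 0x7D

Derivation:
After byte 1 (0xCB): reg=0x7F
After byte 2 (0xCD): reg=0x17
After byte 3 (0xAC): reg=0x28
After byte 4 (0x56): reg=0x7D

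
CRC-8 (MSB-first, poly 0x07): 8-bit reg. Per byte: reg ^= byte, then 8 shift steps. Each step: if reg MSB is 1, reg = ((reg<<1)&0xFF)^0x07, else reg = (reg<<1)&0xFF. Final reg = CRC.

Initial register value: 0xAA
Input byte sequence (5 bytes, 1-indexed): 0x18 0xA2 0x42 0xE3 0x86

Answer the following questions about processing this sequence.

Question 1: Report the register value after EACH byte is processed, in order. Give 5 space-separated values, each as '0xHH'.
0x17 0x02 0xC7 0xFC 0x61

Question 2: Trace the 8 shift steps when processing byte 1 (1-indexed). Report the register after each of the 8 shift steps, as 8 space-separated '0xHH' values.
Register before byte 1: 0xAA
After XOR with byte 0x18: 0xB2

Answer: 0x63 0xC6 0x8B 0x11 0x22 0x44 0x88 0x17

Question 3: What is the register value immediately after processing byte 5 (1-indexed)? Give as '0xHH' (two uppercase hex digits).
Answer: 0x61

Derivation:
After byte 1 (0x18): reg=0x17
After byte 2 (0xA2): reg=0x02
After byte 3 (0x42): reg=0xC7
After byte 4 (0xE3): reg=0xFC
After byte 5 (0x86): reg=0x61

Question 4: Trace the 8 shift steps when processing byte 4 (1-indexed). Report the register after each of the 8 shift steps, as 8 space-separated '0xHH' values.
Answer: 0x48 0x90 0x27 0x4E 0x9C 0x3F 0x7E 0xFC

Derivation:
After byte 1 (0x18): reg=0x17
After byte 2 (0xA2): reg=0x02
After byte 3 (0x42): reg=0xC7
Register before byte 4: 0xC7
After XOR with byte 0xE3: 0x24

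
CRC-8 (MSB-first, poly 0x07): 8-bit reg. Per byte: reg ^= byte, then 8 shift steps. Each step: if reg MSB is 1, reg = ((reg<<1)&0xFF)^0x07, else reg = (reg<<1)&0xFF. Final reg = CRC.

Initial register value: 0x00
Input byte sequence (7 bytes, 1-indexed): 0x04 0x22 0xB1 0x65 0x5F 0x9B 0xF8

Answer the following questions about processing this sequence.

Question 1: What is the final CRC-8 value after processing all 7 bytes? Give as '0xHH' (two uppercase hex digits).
After byte 1 (0x04): reg=0x1C
After byte 2 (0x22): reg=0xBA
After byte 3 (0xB1): reg=0x31
After byte 4 (0x65): reg=0xAB
After byte 5 (0x5F): reg=0xC2
After byte 6 (0x9B): reg=0x88
After byte 7 (0xF8): reg=0x57

Answer: 0x57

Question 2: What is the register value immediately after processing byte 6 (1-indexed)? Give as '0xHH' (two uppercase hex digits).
After byte 1 (0x04): reg=0x1C
After byte 2 (0x22): reg=0xBA
After byte 3 (0xB1): reg=0x31
After byte 4 (0x65): reg=0xAB
After byte 5 (0x5F): reg=0xC2
After byte 6 (0x9B): reg=0x88

Answer: 0x88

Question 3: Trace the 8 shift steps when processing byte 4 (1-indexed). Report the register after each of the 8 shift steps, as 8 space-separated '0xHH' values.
Answer: 0xA8 0x57 0xAE 0x5B 0xB6 0x6B 0xD6 0xAB

Derivation:
After byte 1 (0x04): reg=0x1C
After byte 2 (0x22): reg=0xBA
After byte 3 (0xB1): reg=0x31
Register before byte 4: 0x31
After XOR with byte 0x65: 0x54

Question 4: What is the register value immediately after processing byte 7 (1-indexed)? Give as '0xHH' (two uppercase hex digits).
After byte 1 (0x04): reg=0x1C
After byte 2 (0x22): reg=0xBA
After byte 3 (0xB1): reg=0x31
After byte 4 (0x65): reg=0xAB
After byte 5 (0x5F): reg=0xC2
After byte 6 (0x9B): reg=0x88
After byte 7 (0xF8): reg=0x57

Answer: 0x57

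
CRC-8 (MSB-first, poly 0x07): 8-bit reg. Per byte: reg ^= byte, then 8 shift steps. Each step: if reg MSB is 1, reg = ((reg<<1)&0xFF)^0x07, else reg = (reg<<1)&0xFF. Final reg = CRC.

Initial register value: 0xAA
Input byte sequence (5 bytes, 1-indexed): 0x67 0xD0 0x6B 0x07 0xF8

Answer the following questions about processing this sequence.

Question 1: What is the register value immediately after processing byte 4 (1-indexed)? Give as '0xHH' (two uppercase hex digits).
Answer: 0x0C

Derivation:
After byte 1 (0x67): reg=0x6D
After byte 2 (0xD0): reg=0x3A
After byte 3 (0x6B): reg=0xB0
After byte 4 (0x07): reg=0x0C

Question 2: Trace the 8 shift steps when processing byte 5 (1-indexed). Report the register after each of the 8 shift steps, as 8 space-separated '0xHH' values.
After byte 1 (0x67): reg=0x6D
After byte 2 (0xD0): reg=0x3A
After byte 3 (0x6B): reg=0xB0
After byte 4 (0x07): reg=0x0C
Register before byte 5: 0x0C
After XOR with byte 0xF8: 0xF4

Answer: 0xEF 0xD9 0xB5 0x6D 0xDA 0xB3 0x61 0xC2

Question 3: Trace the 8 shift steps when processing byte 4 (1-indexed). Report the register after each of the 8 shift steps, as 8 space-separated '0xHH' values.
After byte 1 (0x67): reg=0x6D
After byte 2 (0xD0): reg=0x3A
After byte 3 (0x6B): reg=0xB0
Register before byte 4: 0xB0
After XOR with byte 0x07: 0xB7

Answer: 0x69 0xD2 0xA3 0x41 0x82 0x03 0x06 0x0C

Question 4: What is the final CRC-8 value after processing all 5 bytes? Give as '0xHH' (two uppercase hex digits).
After byte 1 (0x67): reg=0x6D
After byte 2 (0xD0): reg=0x3A
After byte 3 (0x6B): reg=0xB0
After byte 4 (0x07): reg=0x0C
After byte 5 (0xF8): reg=0xC2

Answer: 0xC2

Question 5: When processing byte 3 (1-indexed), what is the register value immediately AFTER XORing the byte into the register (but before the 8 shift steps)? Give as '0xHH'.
Answer: 0x51

Derivation:
Register before byte 3: 0x3A
Byte 3: 0x6B
0x3A XOR 0x6B = 0x51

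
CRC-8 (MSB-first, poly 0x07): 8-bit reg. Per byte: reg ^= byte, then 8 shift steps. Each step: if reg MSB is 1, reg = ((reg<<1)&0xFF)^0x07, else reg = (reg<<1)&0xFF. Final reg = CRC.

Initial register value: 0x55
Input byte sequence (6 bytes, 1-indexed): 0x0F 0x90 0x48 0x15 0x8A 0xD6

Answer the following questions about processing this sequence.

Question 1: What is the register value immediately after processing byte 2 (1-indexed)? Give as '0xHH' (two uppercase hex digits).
After byte 1 (0x0F): reg=0x81
After byte 2 (0x90): reg=0x77

Answer: 0x77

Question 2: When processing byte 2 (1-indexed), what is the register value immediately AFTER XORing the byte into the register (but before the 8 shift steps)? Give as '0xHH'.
Register before byte 2: 0x81
Byte 2: 0x90
0x81 XOR 0x90 = 0x11

Answer: 0x11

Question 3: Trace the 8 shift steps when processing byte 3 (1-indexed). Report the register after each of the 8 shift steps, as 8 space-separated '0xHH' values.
After byte 1 (0x0F): reg=0x81
After byte 2 (0x90): reg=0x77
Register before byte 3: 0x77
After XOR with byte 0x48: 0x3F

Answer: 0x7E 0xFC 0xFF 0xF9 0xF5 0xED 0xDD 0xBD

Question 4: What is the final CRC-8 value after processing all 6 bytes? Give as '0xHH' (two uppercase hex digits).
Answer: 0x01

Derivation:
After byte 1 (0x0F): reg=0x81
After byte 2 (0x90): reg=0x77
After byte 3 (0x48): reg=0xBD
After byte 4 (0x15): reg=0x51
After byte 5 (0x8A): reg=0x0F
After byte 6 (0xD6): reg=0x01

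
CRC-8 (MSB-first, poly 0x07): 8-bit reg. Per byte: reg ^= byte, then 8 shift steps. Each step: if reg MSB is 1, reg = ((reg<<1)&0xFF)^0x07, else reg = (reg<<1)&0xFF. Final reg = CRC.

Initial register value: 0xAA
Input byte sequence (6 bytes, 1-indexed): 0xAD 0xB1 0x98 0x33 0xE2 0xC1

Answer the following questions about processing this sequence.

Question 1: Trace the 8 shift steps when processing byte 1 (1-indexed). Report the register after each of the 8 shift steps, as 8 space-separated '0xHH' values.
Answer: 0x0E 0x1C 0x38 0x70 0xE0 0xC7 0x89 0x15

Derivation:
Register before byte 1: 0xAA
After XOR with byte 0xAD: 0x07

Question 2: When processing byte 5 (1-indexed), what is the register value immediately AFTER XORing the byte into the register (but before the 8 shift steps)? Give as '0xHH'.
Answer: 0xD1

Derivation:
Register before byte 5: 0x33
Byte 5: 0xE2
0x33 XOR 0xE2 = 0xD1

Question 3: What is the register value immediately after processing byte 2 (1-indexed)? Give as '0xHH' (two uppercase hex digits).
Answer: 0x75

Derivation:
After byte 1 (0xAD): reg=0x15
After byte 2 (0xB1): reg=0x75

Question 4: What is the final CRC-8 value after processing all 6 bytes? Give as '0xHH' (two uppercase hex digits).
After byte 1 (0xAD): reg=0x15
After byte 2 (0xB1): reg=0x75
After byte 3 (0x98): reg=0x8D
After byte 4 (0x33): reg=0x33
After byte 5 (0xE2): reg=0x39
After byte 6 (0xC1): reg=0xE6

Answer: 0xE6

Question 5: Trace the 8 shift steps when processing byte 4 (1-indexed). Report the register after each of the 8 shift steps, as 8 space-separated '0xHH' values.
After byte 1 (0xAD): reg=0x15
After byte 2 (0xB1): reg=0x75
After byte 3 (0x98): reg=0x8D
Register before byte 4: 0x8D
After XOR with byte 0x33: 0xBE

Answer: 0x7B 0xF6 0xEB 0xD1 0xA5 0x4D 0x9A 0x33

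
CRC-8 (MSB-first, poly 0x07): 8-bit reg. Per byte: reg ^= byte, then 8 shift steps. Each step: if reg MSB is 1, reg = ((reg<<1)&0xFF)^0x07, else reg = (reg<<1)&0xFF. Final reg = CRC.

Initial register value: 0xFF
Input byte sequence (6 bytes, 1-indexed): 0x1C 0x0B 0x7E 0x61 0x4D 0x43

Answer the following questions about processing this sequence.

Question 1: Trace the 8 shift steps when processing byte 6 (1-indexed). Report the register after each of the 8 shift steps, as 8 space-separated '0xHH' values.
After byte 1 (0x1C): reg=0xA7
After byte 2 (0x0B): reg=0x4D
After byte 3 (0x7E): reg=0x99
After byte 4 (0x61): reg=0xE6
After byte 5 (0x4D): reg=0x58
Register before byte 6: 0x58
After XOR with byte 0x43: 0x1B

Answer: 0x36 0x6C 0xD8 0xB7 0x69 0xD2 0xA3 0x41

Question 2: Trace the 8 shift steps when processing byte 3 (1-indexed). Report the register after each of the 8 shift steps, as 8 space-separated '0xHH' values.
Answer: 0x66 0xCC 0x9F 0x39 0x72 0xE4 0xCF 0x99

Derivation:
After byte 1 (0x1C): reg=0xA7
After byte 2 (0x0B): reg=0x4D
Register before byte 3: 0x4D
After XOR with byte 0x7E: 0x33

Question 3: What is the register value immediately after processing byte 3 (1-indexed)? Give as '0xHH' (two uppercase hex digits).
Answer: 0x99

Derivation:
After byte 1 (0x1C): reg=0xA7
After byte 2 (0x0B): reg=0x4D
After byte 3 (0x7E): reg=0x99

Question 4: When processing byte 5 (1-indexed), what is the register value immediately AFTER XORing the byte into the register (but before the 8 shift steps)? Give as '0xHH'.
Answer: 0xAB

Derivation:
Register before byte 5: 0xE6
Byte 5: 0x4D
0xE6 XOR 0x4D = 0xAB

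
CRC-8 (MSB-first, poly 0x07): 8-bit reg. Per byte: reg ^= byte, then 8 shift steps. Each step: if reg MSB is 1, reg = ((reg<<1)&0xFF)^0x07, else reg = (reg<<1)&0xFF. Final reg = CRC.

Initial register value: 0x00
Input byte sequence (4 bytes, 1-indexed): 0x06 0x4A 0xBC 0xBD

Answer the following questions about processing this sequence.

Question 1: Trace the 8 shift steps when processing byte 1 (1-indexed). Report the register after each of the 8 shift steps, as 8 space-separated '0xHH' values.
Answer: 0x0C 0x18 0x30 0x60 0xC0 0x87 0x09 0x12

Derivation:
Register before byte 1: 0x00
After XOR with byte 0x06: 0x06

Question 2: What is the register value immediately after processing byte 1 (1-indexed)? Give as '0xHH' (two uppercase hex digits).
After byte 1 (0x06): reg=0x12

Answer: 0x12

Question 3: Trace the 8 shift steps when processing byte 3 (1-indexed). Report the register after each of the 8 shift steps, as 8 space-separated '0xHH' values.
Answer: 0x66 0xCC 0x9F 0x39 0x72 0xE4 0xCF 0x99

Derivation:
After byte 1 (0x06): reg=0x12
After byte 2 (0x4A): reg=0x8F
Register before byte 3: 0x8F
After XOR with byte 0xBC: 0x33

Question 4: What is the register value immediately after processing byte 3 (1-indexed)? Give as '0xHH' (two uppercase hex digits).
Answer: 0x99

Derivation:
After byte 1 (0x06): reg=0x12
After byte 2 (0x4A): reg=0x8F
After byte 3 (0xBC): reg=0x99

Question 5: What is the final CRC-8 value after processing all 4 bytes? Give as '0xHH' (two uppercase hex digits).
After byte 1 (0x06): reg=0x12
After byte 2 (0x4A): reg=0x8F
After byte 3 (0xBC): reg=0x99
After byte 4 (0xBD): reg=0xFC

Answer: 0xFC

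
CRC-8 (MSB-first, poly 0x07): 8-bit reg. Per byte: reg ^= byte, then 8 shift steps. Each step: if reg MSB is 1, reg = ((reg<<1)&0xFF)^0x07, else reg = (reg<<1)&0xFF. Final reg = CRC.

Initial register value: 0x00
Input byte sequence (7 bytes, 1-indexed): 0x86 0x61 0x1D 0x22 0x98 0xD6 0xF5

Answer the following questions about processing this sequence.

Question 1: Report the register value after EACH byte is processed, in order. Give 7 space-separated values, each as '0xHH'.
0x9B 0xE8 0xC5 0xBB 0xE9 0xBD 0xFF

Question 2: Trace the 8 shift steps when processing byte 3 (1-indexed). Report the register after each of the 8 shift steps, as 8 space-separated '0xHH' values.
Answer: 0xED 0xDD 0xBD 0x7D 0xFA 0xF3 0xE1 0xC5

Derivation:
After byte 1 (0x86): reg=0x9B
After byte 2 (0x61): reg=0xE8
Register before byte 3: 0xE8
After XOR with byte 0x1D: 0xF5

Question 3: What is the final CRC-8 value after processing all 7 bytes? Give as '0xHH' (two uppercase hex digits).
Answer: 0xFF

Derivation:
After byte 1 (0x86): reg=0x9B
After byte 2 (0x61): reg=0xE8
After byte 3 (0x1D): reg=0xC5
After byte 4 (0x22): reg=0xBB
After byte 5 (0x98): reg=0xE9
After byte 6 (0xD6): reg=0xBD
After byte 7 (0xF5): reg=0xFF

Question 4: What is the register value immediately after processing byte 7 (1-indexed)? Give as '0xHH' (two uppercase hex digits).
After byte 1 (0x86): reg=0x9B
After byte 2 (0x61): reg=0xE8
After byte 3 (0x1D): reg=0xC5
After byte 4 (0x22): reg=0xBB
After byte 5 (0x98): reg=0xE9
After byte 6 (0xD6): reg=0xBD
After byte 7 (0xF5): reg=0xFF

Answer: 0xFF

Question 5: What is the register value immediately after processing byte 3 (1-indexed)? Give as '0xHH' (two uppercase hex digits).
After byte 1 (0x86): reg=0x9B
After byte 2 (0x61): reg=0xE8
After byte 3 (0x1D): reg=0xC5

Answer: 0xC5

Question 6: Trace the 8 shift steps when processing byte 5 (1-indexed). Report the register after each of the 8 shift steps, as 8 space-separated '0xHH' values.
After byte 1 (0x86): reg=0x9B
After byte 2 (0x61): reg=0xE8
After byte 3 (0x1D): reg=0xC5
After byte 4 (0x22): reg=0xBB
Register before byte 5: 0xBB
After XOR with byte 0x98: 0x23

Answer: 0x46 0x8C 0x1F 0x3E 0x7C 0xF8 0xF7 0xE9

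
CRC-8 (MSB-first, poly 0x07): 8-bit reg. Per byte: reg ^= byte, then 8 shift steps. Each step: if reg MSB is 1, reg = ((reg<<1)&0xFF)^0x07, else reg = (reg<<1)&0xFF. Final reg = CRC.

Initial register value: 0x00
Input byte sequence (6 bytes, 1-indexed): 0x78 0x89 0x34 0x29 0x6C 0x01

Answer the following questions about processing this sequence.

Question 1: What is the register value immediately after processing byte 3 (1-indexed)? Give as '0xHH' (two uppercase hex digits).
Answer: 0xB1

Derivation:
After byte 1 (0x78): reg=0x6F
After byte 2 (0x89): reg=0xBC
After byte 3 (0x34): reg=0xB1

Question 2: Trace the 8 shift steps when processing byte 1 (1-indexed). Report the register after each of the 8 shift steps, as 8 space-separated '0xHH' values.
Register before byte 1: 0x00
After XOR with byte 0x78: 0x78

Answer: 0xF0 0xE7 0xC9 0x95 0x2D 0x5A 0xB4 0x6F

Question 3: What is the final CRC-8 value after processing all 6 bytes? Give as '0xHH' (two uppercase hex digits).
Answer: 0xF6

Derivation:
After byte 1 (0x78): reg=0x6F
After byte 2 (0x89): reg=0xBC
After byte 3 (0x34): reg=0xB1
After byte 4 (0x29): reg=0xC1
After byte 5 (0x6C): reg=0x4A
After byte 6 (0x01): reg=0xF6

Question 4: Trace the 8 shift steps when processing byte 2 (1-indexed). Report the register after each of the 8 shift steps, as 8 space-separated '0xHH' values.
After byte 1 (0x78): reg=0x6F
Register before byte 2: 0x6F
After XOR with byte 0x89: 0xE6

Answer: 0xCB 0x91 0x25 0x4A 0x94 0x2F 0x5E 0xBC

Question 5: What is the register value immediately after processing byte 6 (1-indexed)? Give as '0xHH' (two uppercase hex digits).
Answer: 0xF6

Derivation:
After byte 1 (0x78): reg=0x6F
After byte 2 (0x89): reg=0xBC
After byte 3 (0x34): reg=0xB1
After byte 4 (0x29): reg=0xC1
After byte 5 (0x6C): reg=0x4A
After byte 6 (0x01): reg=0xF6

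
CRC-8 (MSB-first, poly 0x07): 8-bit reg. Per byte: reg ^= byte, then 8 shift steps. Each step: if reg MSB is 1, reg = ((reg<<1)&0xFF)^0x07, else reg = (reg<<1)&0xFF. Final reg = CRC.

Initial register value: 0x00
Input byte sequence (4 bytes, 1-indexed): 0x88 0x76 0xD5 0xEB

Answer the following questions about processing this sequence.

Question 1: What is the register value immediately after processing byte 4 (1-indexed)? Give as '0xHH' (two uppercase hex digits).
Answer: 0xFF

Derivation:
After byte 1 (0x88): reg=0xB1
After byte 2 (0x76): reg=0x5B
After byte 3 (0xD5): reg=0xA3
After byte 4 (0xEB): reg=0xFF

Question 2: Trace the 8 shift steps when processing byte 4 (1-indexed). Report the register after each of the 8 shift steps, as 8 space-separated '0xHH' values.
After byte 1 (0x88): reg=0xB1
After byte 2 (0x76): reg=0x5B
After byte 3 (0xD5): reg=0xA3
Register before byte 4: 0xA3
After XOR with byte 0xEB: 0x48

Answer: 0x90 0x27 0x4E 0x9C 0x3F 0x7E 0xFC 0xFF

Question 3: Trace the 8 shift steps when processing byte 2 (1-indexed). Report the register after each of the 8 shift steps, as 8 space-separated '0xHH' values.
Answer: 0x89 0x15 0x2A 0x54 0xA8 0x57 0xAE 0x5B

Derivation:
After byte 1 (0x88): reg=0xB1
Register before byte 2: 0xB1
After XOR with byte 0x76: 0xC7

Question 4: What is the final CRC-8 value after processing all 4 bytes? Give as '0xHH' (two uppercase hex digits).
After byte 1 (0x88): reg=0xB1
After byte 2 (0x76): reg=0x5B
After byte 3 (0xD5): reg=0xA3
After byte 4 (0xEB): reg=0xFF

Answer: 0xFF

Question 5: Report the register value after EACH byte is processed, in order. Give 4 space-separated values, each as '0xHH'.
0xB1 0x5B 0xA3 0xFF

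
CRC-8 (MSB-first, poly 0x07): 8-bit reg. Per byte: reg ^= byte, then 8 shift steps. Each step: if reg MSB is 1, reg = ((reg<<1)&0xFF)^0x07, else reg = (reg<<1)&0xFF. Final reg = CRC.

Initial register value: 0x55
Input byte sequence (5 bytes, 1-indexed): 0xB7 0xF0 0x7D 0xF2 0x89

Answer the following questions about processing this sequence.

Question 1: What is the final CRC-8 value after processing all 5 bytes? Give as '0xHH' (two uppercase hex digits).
After byte 1 (0xB7): reg=0xA0
After byte 2 (0xF0): reg=0xB7
After byte 3 (0x7D): reg=0x78
After byte 4 (0xF2): reg=0xBF
After byte 5 (0x89): reg=0x82

Answer: 0x82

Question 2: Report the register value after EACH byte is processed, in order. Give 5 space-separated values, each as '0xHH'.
0xA0 0xB7 0x78 0xBF 0x82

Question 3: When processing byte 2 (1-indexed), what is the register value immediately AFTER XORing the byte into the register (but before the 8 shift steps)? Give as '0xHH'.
Register before byte 2: 0xA0
Byte 2: 0xF0
0xA0 XOR 0xF0 = 0x50

Answer: 0x50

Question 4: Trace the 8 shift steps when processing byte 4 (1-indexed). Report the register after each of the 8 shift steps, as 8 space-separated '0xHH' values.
After byte 1 (0xB7): reg=0xA0
After byte 2 (0xF0): reg=0xB7
After byte 3 (0x7D): reg=0x78
Register before byte 4: 0x78
After XOR with byte 0xF2: 0x8A

Answer: 0x13 0x26 0x4C 0x98 0x37 0x6E 0xDC 0xBF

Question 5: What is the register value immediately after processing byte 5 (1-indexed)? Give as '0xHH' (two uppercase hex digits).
Answer: 0x82

Derivation:
After byte 1 (0xB7): reg=0xA0
After byte 2 (0xF0): reg=0xB7
After byte 3 (0x7D): reg=0x78
After byte 4 (0xF2): reg=0xBF
After byte 5 (0x89): reg=0x82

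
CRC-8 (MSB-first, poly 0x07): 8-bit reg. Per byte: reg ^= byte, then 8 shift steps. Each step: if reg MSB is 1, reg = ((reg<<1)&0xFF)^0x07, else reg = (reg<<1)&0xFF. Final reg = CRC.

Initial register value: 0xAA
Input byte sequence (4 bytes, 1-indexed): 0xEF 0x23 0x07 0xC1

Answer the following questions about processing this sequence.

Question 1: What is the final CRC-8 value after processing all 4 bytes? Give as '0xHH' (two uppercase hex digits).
Answer: 0x09

Derivation:
After byte 1 (0xEF): reg=0xDC
After byte 2 (0x23): reg=0xF3
After byte 3 (0x07): reg=0xC2
After byte 4 (0xC1): reg=0x09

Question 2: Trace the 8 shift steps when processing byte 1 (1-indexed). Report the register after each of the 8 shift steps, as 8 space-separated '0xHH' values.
Answer: 0x8A 0x13 0x26 0x4C 0x98 0x37 0x6E 0xDC

Derivation:
Register before byte 1: 0xAA
After XOR with byte 0xEF: 0x45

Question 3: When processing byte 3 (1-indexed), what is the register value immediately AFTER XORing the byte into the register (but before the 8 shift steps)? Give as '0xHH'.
Answer: 0xF4

Derivation:
Register before byte 3: 0xF3
Byte 3: 0x07
0xF3 XOR 0x07 = 0xF4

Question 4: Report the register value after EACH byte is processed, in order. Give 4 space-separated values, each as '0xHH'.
0xDC 0xF3 0xC2 0x09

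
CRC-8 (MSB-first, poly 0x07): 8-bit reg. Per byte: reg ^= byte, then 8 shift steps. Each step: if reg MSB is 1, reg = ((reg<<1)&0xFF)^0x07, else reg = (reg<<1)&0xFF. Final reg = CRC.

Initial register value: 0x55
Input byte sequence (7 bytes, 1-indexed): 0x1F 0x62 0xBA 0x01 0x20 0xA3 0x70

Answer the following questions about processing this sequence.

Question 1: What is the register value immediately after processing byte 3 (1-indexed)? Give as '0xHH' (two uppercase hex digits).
After byte 1 (0x1F): reg=0xF1
After byte 2 (0x62): reg=0xF0
After byte 3 (0xBA): reg=0xF1

Answer: 0xF1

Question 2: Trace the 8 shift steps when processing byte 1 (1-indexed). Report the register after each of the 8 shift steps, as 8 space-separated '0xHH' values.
Answer: 0x94 0x2F 0x5E 0xBC 0x7F 0xFE 0xFB 0xF1

Derivation:
Register before byte 1: 0x55
After XOR with byte 0x1F: 0x4A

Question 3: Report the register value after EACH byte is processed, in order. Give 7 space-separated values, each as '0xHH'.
0xF1 0xF0 0xF1 0xDE 0xF4 0xA2 0x30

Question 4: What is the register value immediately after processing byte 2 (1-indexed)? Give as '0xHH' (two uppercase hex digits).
Answer: 0xF0

Derivation:
After byte 1 (0x1F): reg=0xF1
After byte 2 (0x62): reg=0xF0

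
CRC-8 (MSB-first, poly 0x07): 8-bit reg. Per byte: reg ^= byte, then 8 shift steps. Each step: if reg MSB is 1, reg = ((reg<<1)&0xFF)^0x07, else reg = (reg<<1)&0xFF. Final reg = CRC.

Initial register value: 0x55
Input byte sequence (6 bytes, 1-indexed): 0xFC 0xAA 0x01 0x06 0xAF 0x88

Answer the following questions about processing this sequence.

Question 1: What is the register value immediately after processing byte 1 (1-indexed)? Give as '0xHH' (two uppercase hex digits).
Answer: 0x56

Derivation:
After byte 1 (0xFC): reg=0x56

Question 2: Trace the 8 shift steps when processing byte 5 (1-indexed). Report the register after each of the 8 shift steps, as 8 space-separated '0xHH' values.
After byte 1 (0xFC): reg=0x56
After byte 2 (0xAA): reg=0xFA
After byte 3 (0x01): reg=0xEF
After byte 4 (0x06): reg=0x91
Register before byte 5: 0x91
After XOR with byte 0xAF: 0x3E

Answer: 0x7C 0xF8 0xF7 0xE9 0xD5 0xAD 0x5D 0xBA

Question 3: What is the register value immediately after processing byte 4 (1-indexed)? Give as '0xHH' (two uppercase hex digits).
Answer: 0x91

Derivation:
After byte 1 (0xFC): reg=0x56
After byte 2 (0xAA): reg=0xFA
After byte 3 (0x01): reg=0xEF
After byte 4 (0x06): reg=0x91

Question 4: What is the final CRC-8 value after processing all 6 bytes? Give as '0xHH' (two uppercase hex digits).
After byte 1 (0xFC): reg=0x56
After byte 2 (0xAA): reg=0xFA
After byte 3 (0x01): reg=0xEF
After byte 4 (0x06): reg=0x91
After byte 5 (0xAF): reg=0xBA
After byte 6 (0x88): reg=0x9E

Answer: 0x9E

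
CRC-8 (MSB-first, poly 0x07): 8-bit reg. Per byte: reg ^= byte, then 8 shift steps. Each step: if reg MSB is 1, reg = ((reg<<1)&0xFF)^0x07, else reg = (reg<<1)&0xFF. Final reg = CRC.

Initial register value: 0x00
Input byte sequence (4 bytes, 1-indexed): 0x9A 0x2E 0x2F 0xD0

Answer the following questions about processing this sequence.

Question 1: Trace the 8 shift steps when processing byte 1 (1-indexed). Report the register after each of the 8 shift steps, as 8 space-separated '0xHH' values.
Answer: 0x33 0x66 0xCC 0x9F 0x39 0x72 0xE4 0xCF

Derivation:
Register before byte 1: 0x00
After XOR with byte 0x9A: 0x9A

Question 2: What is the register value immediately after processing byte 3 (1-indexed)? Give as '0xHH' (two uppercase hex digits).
After byte 1 (0x9A): reg=0xCF
After byte 2 (0x2E): reg=0xA9
After byte 3 (0x2F): reg=0x9B

Answer: 0x9B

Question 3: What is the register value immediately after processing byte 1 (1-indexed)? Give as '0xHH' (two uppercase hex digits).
After byte 1 (0x9A): reg=0xCF

Answer: 0xCF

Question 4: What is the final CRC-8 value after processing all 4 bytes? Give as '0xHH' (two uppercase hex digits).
Answer: 0xF6

Derivation:
After byte 1 (0x9A): reg=0xCF
After byte 2 (0x2E): reg=0xA9
After byte 3 (0x2F): reg=0x9B
After byte 4 (0xD0): reg=0xF6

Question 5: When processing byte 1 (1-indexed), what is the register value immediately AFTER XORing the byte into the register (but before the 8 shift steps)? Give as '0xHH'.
Answer: 0x9A

Derivation:
Register before byte 1: 0x00
Byte 1: 0x9A
0x00 XOR 0x9A = 0x9A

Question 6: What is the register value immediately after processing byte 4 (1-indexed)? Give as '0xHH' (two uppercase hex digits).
Answer: 0xF6

Derivation:
After byte 1 (0x9A): reg=0xCF
After byte 2 (0x2E): reg=0xA9
After byte 3 (0x2F): reg=0x9B
After byte 4 (0xD0): reg=0xF6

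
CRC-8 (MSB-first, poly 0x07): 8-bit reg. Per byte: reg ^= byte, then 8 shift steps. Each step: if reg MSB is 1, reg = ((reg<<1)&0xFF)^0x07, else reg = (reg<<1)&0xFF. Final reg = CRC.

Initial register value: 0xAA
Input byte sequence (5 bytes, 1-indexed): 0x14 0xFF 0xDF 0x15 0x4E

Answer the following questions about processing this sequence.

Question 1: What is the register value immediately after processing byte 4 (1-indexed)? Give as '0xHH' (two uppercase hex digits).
Answer: 0x65

Derivation:
After byte 1 (0x14): reg=0x33
After byte 2 (0xFF): reg=0x6A
After byte 3 (0xDF): reg=0x02
After byte 4 (0x15): reg=0x65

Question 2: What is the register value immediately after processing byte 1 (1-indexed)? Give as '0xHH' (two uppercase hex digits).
Answer: 0x33

Derivation:
After byte 1 (0x14): reg=0x33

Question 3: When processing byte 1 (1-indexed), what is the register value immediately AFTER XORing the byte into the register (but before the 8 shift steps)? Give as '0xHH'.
Register before byte 1: 0xAA
Byte 1: 0x14
0xAA XOR 0x14 = 0xBE

Answer: 0xBE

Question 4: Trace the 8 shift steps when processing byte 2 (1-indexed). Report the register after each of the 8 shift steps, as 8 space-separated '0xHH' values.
Answer: 0x9F 0x39 0x72 0xE4 0xCF 0x99 0x35 0x6A

Derivation:
After byte 1 (0x14): reg=0x33
Register before byte 2: 0x33
After XOR with byte 0xFF: 0xCC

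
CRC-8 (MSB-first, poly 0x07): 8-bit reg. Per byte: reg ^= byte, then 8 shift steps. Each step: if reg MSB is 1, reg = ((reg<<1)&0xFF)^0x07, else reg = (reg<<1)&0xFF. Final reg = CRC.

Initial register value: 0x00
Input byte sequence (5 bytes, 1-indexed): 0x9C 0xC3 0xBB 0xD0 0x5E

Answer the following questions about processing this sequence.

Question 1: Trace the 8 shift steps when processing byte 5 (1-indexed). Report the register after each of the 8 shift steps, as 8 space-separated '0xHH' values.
After byte 1 (0x9C): reg=0xDD
After byte 2 (0xC3): reg=0x5A
After byte 3 (0xBB): reg=0xA9
After byte 4 (0xD0): reg=0x68
Register before byte 5: 0x68
After XOR with byte 0x5E: 0x36

Answer: 0x6C 0xD8 0xB7 0x69 0xD2 0xA3 0x41 0x82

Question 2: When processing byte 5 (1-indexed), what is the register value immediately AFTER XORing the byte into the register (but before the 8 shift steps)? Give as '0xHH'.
Answer: 0x36

Derivation:
Register before byte 5: 0x68
Byte 5: 0x5E
0x68 XOR 0x5E = 0x36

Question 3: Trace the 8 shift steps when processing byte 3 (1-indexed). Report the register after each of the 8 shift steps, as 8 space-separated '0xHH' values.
After byte 1 (0x9C): reg=0xDD
After byte 2 (0xC3): reg=0x5A
Register before byte 3: 0x5A
After XOR with byte 0xBB: 0xE1

Answer: 0xC5 0x8D 0x1D 0x3A 0x74 0xE8 0xD7 0xA9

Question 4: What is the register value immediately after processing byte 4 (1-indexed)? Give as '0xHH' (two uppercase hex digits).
After byte 1 (0x9C): reg=0xDD
After byte 2 (0xC3): reg=0x5A
After byte 3 (0xBB): reg=0xA9
After byte 4 (0xD0): reg=0x68

Answer: 0x68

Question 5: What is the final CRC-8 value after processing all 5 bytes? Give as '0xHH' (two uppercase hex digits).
After byte 1 (0x9C): reg=0xDD
After byte 2 (0xC3): reg=0x5A
After byte 3 (0xBB): reg=0xA9
After byte 4 (0xD0): reg=0x68
After byte 5 (0x5E): reg=0x82

Answer: 0x82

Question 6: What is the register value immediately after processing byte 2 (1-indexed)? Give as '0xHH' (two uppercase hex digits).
After byte 1 (0x9C): reg=0xDD
After byte 2 (0xC3): reg=0x5A

Answer: 0x5A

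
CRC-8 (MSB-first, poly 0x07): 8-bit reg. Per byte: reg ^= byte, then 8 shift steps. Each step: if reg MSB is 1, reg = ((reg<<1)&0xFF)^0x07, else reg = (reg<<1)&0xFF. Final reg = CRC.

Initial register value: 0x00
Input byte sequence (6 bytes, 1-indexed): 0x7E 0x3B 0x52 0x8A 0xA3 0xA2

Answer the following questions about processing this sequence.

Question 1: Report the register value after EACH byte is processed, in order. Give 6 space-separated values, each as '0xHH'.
0x7D 0xD5 0x9C 0x62 0x49 0x9F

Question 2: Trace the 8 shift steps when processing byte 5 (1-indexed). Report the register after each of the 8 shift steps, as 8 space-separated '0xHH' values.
After byte 1 (0x7E): reg=0x7D
After byte 2 (0x3B): reg=0xD5
After byte 3 (0x52): reg=0x9C
After byte 4 (0x8A): reg=0x62
Register before byte 5: 0x62
After XOR with byte 0xA3: 0xC1

Answer: 0x85 0x0D 0x1A 0x34 0x68 0xD0 0xA7 0x49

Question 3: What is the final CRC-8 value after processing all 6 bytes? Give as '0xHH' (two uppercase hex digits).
Answer: 0x9F

Derivation:
After byte 1 (0x7E): reg=0x7D
After byte 2 (0x3B): reg=0xD5
After byte 3 (0x52): reg=0x9C
After byte 4 (0x8A): reg=0x62
After byte 5 (0xA3): reg=0x49
After byte 6 (0xA2): reg=0x9F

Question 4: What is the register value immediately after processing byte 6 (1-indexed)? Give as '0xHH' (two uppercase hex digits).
Answer: 0x9F

Derivation:
After byte 1 (0x7E): reg=0x7D
After byte 2 (0x3B): reg=0xD5
After byte 3 (0x52): reg=0x9C
After byte 4 (0x8A): reg=0x62
After byte 5 (0xA3): reg=0x49
After byte 6 (0xA2): reg=0x9F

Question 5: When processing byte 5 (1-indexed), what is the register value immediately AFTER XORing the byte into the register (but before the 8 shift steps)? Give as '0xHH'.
Register before byte 5: 0x62
Byte 5: 0xA3
0x62 XOR 0xA3 = 0xC1

Answer: 0xC1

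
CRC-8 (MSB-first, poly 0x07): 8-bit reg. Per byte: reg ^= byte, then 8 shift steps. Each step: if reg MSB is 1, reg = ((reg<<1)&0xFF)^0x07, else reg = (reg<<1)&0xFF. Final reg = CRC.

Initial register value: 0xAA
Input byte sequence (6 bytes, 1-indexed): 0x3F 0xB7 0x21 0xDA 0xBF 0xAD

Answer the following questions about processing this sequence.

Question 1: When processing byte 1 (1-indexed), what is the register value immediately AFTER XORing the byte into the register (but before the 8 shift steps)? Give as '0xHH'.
Register before byte 1: 0xAA
Byte 1: 0x3F
0xAA XOR 0x3F = 0x95

Answer: 0x95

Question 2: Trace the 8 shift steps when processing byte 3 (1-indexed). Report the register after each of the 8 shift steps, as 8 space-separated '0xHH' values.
After byte 1 (0x3F): reg=0xE2
After byte 2 (0xB7): reg=0xAC
Register before byte 3: 0xAC
After XOR with byte 0x21: 0x8D

Answer: 0x1D 0x3A 0x74 0xE8 0xD7 0xA9 0x55 0xAA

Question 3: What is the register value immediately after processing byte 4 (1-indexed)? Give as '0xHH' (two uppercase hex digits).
Answer: 0x57

Derivation:
After byte 1 (0x3F): reg=0xE2
After byte 2 (0xB7): reg=0xAC
After byte 3 (0x21): reg=0xAA
After byte 4 (0xDA): reg=0x57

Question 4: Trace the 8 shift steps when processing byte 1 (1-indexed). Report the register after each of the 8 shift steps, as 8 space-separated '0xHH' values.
Register before byte 1: 0xAA
After XOR with byte 0x3F: 0x95

Answer: 0x2D 0x5A 0xB4 0x6F 0xDE 0xBB 0x71 0xE2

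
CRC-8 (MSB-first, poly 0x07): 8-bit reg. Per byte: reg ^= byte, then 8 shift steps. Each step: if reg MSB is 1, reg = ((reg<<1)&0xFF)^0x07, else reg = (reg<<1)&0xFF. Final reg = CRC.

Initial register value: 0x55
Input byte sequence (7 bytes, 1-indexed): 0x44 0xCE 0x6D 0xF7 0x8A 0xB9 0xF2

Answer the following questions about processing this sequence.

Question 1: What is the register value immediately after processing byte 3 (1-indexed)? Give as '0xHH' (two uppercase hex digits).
Answer: 0xF6

Derivation:
After byte 1 (0x44): reg=0x77
After byte 2 (0xCE): reg=0x26
After byte 3 (0x6D): reg=0xF6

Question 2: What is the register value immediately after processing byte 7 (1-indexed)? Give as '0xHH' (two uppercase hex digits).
After byte 1 (0x44): reg=0x77
After byte 2 (0xCE): reg=0x26
After byte 3 (0x6D): reg=0xF6
After byte 4 (0xF7): reg=0x07
After byte 5 (0x8A): reg=0xAA
After byte 6 (0xB9): reg=0x79
After byte 7 (0xF2): reg=0xB8

Answer: 0xB8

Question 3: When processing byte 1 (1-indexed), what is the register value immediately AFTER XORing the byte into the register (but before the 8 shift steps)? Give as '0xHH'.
Register before byte 1: 0x55
Byte 1: 0x44
0x55 XOR 0x44 = 0x11

Answer: 0x11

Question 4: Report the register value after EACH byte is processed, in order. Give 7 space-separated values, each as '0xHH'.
0x77 0x26 0xF6 0x07 0xAA 0x79 0xB8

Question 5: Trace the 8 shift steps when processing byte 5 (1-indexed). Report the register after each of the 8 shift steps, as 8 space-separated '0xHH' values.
After byte 1 (0x44): reg=0x77
After byte 2 (0xCE): reg=0x26
After byte 3 (0x6D): reg=0xF6
After byte 4 (0xF7): reg=0x07
Register before byte 5: 0x07
After XOR with byte 0x8A: 0x8D

Answer: 0x1D 0x3A 0x74 0xE8 0xD7 0xA9 0x55 0xAA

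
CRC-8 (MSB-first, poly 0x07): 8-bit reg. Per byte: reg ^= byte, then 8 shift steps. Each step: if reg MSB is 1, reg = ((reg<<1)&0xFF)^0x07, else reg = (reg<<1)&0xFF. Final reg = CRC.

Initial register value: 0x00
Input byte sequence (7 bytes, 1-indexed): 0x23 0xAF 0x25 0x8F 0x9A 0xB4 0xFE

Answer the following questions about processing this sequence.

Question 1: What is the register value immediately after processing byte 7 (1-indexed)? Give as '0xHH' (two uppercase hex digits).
After byte 1 (0x23): reg=0xE9
After byte 2 (0xAF): reg=0xD5
After byte 3 (0x25): reg=0xDE
After byte 4 (0x8F): reg=0xB0
After byte 5 (0x9A): reg=0xD6
After byte 6 (0xB4): reg=0x29
After byte 7 (0xFE): reg=0x2B

Answer: 0x2B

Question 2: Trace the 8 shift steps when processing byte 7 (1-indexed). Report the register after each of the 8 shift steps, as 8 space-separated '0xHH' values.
After byte 1 (0x23): reg=0xE9
After byte 2 (0xAF): reg=0xD5
After byte 3 (0x25): reg=0xDE
After byte 4 (0x8F): reg=0xB0
After byte 5 (0x9A): reg=0xD6
After byte 6 (0xB4): reg=0x29
Register before byte 7: 0x29
After XOR with byte 0xFE: 0xD7

Answer: 0xA9 0x55 0xAA 0x53 0xA6 0x4B 0x96 0x2B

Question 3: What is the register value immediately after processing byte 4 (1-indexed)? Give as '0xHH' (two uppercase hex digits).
Answer: 0xB0

Derivation:
After byte 1 (0x23): reg=0xE9
After byte 2 (0xAF): reg=0xD5
After byte 3 (0x25): reg=0xDE
After byte 4 (0x8F): reg=0xB0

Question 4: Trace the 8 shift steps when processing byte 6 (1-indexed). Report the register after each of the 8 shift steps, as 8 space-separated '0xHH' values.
After byte 1 (0x23): reg=0xE9
After byte 2 (0xAF): reg=0xD5
After byte 3 (0x25): reg=0xDE
After byte 4 (0x8F): reg=0xB0
After byte 5 (0x9A): reg=0xD6
Register before byte 6: 0xD6
After XOR with byte 0xB4: 0x62

Answer: 0xC4 0x8F 0x19 0x32 0x64 0xC8 0x97 0x29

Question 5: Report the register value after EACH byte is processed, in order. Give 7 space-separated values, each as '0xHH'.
0xE9 0xD5 0xDE 0xB0 0xD6 0x29 0x2B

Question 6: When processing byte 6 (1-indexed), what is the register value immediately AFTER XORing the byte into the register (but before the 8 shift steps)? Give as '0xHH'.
Register before byte 6: 0xD6
Byte 6: 0xB4
0xD6 XOR 0xB4 = 0x62

Answer: 0x62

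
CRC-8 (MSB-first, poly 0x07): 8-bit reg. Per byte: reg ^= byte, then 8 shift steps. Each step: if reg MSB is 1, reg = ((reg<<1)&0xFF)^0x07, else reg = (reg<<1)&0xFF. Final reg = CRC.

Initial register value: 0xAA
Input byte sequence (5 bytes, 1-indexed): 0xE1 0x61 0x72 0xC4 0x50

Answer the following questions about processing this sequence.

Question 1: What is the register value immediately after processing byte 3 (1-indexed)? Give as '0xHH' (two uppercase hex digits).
Answer: 0xD3

Derivation:
After byte 1 (0xE1): reg=0xF6
After byte 2 (0x61): reg=0xEC
After byte 3 (0x72): reg=0xD3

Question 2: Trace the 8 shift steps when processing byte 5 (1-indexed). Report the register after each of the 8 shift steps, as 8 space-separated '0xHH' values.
Answer: 0x6A 0xD4 0xAF 0x59 0xB2 0x63 0xC6 0x8B

Derivation:
After byte 1 (0xE1): reg=0xF6
After byte 2 (0x61): reg=0xEC
After byte 3 (0x72): reg=0xD3
After byte 4 (0xC4): reg=0x65
Register before byte 5: 0x65
After XOR with byte 0x50: 0x35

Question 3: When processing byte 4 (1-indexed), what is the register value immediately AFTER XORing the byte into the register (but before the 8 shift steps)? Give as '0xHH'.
Register before byte 4: 0xD3
Byte 4: 0xC4
0xD3 XOR 0xC4 = 0x17

Answer: 0x17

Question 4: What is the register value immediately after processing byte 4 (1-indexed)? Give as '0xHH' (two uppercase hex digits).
After byte 1 (0xE1): reg=0xF6
After byte 2 (0x61): reg=0xEC
After byte 3 (0x72): reg=0xD3
After byte 4 (0xC4): reg=0x65

Answer: 0x65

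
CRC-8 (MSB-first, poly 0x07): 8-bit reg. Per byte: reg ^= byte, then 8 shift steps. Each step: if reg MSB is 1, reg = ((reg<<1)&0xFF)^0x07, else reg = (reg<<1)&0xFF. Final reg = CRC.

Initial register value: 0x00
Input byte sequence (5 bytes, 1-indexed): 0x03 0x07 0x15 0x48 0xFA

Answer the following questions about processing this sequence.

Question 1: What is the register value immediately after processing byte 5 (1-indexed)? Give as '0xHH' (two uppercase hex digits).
After byte 1 (0x03): reg=0x09
After byte 2 (0x07): reg=0x2A
After byte 3 (0x15): reg=0xBD
After byte 4 (0x48): reg=0xC5
After byte 5 (0xFA): reg=0xBD

Answer: 0xBD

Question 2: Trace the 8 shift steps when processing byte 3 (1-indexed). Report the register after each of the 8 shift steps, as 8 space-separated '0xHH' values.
Answer: 0x7E 0xFC 0xFF 0xF9 0xF5 0xED 0xDD 0xBD

Derivation:
After byte 1 (0x03): reg=0x09
After byte 2 (0x07): reg=0x2A
Register before byte 3: 0x2A
After XOR with byte 0x15: 0x3F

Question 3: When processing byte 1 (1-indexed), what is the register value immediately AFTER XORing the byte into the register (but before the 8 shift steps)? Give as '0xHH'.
Answer: 0x03

Derivation:
Register before byte 1: 0x00
Byte 1: 0x03
0x00 XOR 0x03 = 0x03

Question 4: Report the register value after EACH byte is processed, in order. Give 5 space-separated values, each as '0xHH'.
0x09 0x2A 0xBD 0xC5 0xBD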